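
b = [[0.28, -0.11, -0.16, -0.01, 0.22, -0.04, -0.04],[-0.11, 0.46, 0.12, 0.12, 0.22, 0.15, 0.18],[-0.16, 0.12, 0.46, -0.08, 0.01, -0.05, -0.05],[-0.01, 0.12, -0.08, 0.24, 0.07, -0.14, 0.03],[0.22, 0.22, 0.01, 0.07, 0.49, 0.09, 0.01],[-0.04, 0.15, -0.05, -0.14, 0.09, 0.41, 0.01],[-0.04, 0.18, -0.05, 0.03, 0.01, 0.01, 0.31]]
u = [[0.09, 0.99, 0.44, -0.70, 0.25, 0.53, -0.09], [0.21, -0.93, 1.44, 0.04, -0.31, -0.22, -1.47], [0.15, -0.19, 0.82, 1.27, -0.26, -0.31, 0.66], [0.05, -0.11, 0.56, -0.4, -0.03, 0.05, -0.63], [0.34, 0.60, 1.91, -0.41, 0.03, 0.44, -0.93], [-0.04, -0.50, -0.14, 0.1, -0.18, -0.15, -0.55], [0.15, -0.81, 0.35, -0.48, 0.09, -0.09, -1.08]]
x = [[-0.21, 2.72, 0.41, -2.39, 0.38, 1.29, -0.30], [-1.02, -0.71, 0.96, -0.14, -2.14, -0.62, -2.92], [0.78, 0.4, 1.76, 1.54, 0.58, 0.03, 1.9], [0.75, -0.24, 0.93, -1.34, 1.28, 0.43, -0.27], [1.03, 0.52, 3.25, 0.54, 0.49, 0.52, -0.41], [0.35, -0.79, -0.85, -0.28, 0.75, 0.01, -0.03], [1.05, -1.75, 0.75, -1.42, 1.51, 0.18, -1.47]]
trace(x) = -1.47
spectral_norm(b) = 0.83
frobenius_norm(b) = 1.26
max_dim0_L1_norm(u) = 5.66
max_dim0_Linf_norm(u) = 1.91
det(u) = -0.00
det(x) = 0.00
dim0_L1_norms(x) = [5.19, 7.13, 8.91, 7.65, 7.13, 3.08, 7.3]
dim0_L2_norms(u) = [0.47, 1.78, 2.65, 1.63, 0.52, 0.81, 2.31]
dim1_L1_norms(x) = [7.7, 8.51, 6.99, 5.24, 6.76, 3.06, 8.13]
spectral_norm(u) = 3.32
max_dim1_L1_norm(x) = 8.51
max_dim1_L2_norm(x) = 4.0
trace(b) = 2.65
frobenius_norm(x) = 8.53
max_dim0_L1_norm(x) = 8.91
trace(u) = -1.62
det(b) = 0.00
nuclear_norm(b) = 2.65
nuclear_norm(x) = 17.43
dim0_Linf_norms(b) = [0.28, 0.46, 0.46, 0.24, 0.49, 0.41, 0.31]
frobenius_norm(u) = 4.40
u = b @ x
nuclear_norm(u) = 7.82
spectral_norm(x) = 4.73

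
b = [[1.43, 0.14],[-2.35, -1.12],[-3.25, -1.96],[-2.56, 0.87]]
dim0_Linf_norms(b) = [3.25, 1.96]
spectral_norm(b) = 5.19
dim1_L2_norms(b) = [1.44, 2.6, 3.8, 2.7]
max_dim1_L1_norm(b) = 5.21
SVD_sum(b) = [[1.33, 0.44],[-2.45, -0.81],[-3.51, -1.16],[-2.05, -0.68]] + [[0.1, -0.3], [0.10, -0.31], [0.26, -0.8], [-0.51, 1.55]]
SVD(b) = [[-0.27, -0.17],  [0.50, -0.17],  [0.71, -0.45],  [0.42, 0.86]] @ diag([5.194956313185193, 1.8890285609533009]) @ [[-0.95, -0.31], [-0.31, 0.95]]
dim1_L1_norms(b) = [1.57, 3.47, 5.21, 3.43]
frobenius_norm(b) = 5.53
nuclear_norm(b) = 7.08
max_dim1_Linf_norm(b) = 3.25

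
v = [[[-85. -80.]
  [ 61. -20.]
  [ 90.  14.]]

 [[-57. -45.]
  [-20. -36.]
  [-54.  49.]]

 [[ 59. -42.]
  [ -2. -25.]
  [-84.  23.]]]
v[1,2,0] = -54.0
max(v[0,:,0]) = 90.0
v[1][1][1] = -36.0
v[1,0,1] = -45.0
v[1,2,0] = -54.0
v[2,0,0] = 59.0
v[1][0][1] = -45.0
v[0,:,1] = [-80.0, -20.0, 14.0]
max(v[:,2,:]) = 90.0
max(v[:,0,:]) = 59.0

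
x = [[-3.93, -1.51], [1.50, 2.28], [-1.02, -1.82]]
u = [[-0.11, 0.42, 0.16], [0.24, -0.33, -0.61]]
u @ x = [[0.90, 0.83], [-0.82, -0.00]]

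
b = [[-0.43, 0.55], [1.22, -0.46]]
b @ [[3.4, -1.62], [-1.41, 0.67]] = [[-2.24, 1.07], [4.80, -2.28]]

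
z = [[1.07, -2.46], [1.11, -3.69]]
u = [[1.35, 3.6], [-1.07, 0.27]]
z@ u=[[4.08, 3.19], [5.45, 3.00]]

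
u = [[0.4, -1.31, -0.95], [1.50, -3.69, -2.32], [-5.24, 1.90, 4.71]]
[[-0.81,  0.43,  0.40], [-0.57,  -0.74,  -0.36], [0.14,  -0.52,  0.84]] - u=[[-1.21, 1.74, 1.35], [-2.07, 2.95, 1.96], [5.38, -2.42, -3.87]]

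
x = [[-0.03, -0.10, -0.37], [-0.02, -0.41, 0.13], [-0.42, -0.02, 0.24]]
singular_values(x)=[0.54, 0.41, 0.32]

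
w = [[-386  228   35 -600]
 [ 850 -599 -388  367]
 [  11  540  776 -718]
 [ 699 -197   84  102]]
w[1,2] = -388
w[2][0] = 11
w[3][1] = -197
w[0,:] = [-386, 228, 35, -600]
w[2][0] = 11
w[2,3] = -718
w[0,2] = 35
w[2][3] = -718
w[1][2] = -388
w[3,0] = 699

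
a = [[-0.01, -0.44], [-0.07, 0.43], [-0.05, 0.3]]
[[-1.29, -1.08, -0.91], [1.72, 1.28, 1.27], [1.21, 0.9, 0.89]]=a @ [[-5.78, -2.8, -4.84], [3.07, 2.52, 2.17]]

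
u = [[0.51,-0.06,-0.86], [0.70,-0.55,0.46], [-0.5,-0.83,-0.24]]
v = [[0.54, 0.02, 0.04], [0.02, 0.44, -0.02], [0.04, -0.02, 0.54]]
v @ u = [[0.27, -0.08, -0.46], [0.33, -0.23, 0.19], [-0.26, -0.44, -0.17]]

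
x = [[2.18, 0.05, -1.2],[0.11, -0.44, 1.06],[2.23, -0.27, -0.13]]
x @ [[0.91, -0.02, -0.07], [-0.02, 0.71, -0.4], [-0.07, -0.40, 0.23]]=[[2.07, 0.47, -0.45], [0.03, -0.74, 0.41], [2.04, -0.18, -0.08]]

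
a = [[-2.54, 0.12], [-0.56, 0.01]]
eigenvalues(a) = [-2.51, -0.02]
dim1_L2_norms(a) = [2.54, 0.56]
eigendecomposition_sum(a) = [[-2.54, 0.12], [-0.56, 0.03]] + [[0.00, -0.0],[0.00, -0.02]]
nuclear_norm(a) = 2.62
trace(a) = -2.53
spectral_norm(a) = 2.60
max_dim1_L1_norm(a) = 2.66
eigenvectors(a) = [[-0.98,-0.05], [-0.22,-1.00]]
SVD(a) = [[-0.98, -0.22],[-0.22, 0.98]] @ diag([2.603736214324439, 0.01605385360085156]) @ [[1.00, -0.05], [-0.05, -1.0]]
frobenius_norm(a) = 2.60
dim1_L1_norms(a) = [2.66, 0.57]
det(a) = 0.04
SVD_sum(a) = [[-2.54, 0.12], [-0.56, 0.03]] + [[0.0, 0.0],[-0.0, -0.02]]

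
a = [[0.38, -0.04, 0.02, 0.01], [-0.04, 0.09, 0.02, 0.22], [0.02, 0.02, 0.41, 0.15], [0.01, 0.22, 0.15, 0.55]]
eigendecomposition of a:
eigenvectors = [[0.10, 0.41, -0.91, 0.01], [0.91, 0.19, 0.19, 0.31], [0.09, -0.82, -0.35, 0.44], [-0.39, 0.35, 0.13, 0.84]]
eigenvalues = [-0.01, 0.33, 0.39, 0.71]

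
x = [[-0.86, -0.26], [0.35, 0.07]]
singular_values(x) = [0.97, 0.03]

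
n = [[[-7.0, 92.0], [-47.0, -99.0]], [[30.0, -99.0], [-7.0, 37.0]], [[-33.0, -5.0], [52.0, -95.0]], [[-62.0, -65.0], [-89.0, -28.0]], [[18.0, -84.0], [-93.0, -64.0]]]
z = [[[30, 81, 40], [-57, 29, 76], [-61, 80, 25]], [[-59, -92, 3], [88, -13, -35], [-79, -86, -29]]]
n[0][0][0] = -7.0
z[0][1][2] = 76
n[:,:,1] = [[92.0, -99.0], [-99.0, 37.0], [-5.0, -95.0], [-65.0, -28.0], [-84.0, -64.0]]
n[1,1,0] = -7.0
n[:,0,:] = [[-7.0, 92.0], [30.0, -99.0], [-33.0, -5.0], [-62.0, -65.0], [18.0, -84.0]]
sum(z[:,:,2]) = 80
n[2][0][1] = -5.0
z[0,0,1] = 81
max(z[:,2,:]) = 80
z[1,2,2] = -29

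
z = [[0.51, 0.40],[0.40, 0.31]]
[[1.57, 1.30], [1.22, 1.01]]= z @[[0.75, 2.14], [2.98, 0.51]]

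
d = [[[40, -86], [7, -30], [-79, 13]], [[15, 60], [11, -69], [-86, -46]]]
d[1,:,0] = [15, 11, -86]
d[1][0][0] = 15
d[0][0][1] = -86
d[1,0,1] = 60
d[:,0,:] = [[40, -86], [15, 60]]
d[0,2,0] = -79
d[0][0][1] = -86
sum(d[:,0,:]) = 29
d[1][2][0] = -86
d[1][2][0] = -86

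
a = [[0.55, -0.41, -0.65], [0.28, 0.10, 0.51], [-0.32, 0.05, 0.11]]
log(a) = [[-0.32, -0.95, -0.41], [1.88, -0.38, 4.15], [-0.98, -0.59, -2.47]]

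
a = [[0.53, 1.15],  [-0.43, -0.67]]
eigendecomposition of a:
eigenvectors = [[0.85+0.00j, 0.85-0.00j], [(-0.45+0.27j), -0.45-0.27j]]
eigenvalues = [(-0.07+0.37j), (-0.07-0.37j)]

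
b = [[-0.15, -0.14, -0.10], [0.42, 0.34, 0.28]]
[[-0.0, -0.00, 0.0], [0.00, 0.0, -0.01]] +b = [[-0.15, -0.14, -0.10],[0.42, 0.34, 0.27]]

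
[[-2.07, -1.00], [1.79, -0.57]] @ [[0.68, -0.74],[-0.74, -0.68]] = [[-0.67,2.21], [1.64,-0.94]]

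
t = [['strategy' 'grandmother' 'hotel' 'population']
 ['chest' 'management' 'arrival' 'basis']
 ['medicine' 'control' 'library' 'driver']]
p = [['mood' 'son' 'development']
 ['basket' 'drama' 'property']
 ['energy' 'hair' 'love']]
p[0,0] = 'mood'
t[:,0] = ['strategy', 'chest', 'medicine']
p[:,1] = ['son', 'drama', 'hair']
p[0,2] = 'development'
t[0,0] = 'strategy'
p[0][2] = 'development'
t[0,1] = 'grandmother'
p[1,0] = 'basket'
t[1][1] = 'management'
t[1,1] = 'management'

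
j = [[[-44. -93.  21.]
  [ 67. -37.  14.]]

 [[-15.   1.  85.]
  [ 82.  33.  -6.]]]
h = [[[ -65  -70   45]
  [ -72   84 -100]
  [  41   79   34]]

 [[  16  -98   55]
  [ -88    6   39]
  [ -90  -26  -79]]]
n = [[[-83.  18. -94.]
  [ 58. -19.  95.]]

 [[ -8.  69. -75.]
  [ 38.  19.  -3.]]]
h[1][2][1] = -26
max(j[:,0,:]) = 85.0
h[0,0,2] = 45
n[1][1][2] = -3.0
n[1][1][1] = 19.0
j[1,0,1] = 1.0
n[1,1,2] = -3.0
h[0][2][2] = 34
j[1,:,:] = [[-15.0, 1.0, 85.0], [82.0, 33.0, -6.0]]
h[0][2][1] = 79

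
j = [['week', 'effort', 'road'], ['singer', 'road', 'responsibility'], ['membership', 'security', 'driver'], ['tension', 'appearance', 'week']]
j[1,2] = 'responsibility'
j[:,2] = ['road', 'responsibility', 'driver', 'week']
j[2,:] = ['membership', 'security', 'driver']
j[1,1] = 'road'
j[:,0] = ['week', 'singer', 'membership', 'tension']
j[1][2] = 'responsibility'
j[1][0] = 'singer'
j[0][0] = 'week'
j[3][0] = 'tension'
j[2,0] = 'membership'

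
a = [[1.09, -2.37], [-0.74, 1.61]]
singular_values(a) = [3.15, 0.0]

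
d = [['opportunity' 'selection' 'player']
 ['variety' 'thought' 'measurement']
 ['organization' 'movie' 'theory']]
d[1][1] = 'thought'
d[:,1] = ['selection', 'thought', 'movie']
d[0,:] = ['opportunity', 'selection', 'player']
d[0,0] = 'opportunity'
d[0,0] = 'opportunity'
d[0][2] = 'player'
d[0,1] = 'selection'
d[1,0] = 'variety'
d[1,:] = ['variety', 'thought', 'measurement']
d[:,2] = ['player', 'measurement', 'theory']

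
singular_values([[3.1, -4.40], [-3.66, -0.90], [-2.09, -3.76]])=[5.93, 5.15]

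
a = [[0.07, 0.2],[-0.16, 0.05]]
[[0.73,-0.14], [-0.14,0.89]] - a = [[0.66, -0.34], [0.02, 0.84]]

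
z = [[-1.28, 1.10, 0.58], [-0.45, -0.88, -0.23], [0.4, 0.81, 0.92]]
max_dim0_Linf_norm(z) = 1.28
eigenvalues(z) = [(-1.04+0.52j), (-1.04-0.52j), (0.85+0j)]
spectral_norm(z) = 1.99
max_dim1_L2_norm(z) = 1.78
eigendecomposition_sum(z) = [[-0.65-0.02j, 0.51+0.89j, (0.21+0.16j)], [-0.22-0.42j, -0.40+0.64j, (-0.03+0.19j)], [0.16+0.22j, (0.17-0.4j), -0.11j]] + [[-0.65+0.02j, (0.51-0.89j), 0.21-0.16j],  [-0.22+0.42j, (-0.4-0.64j), -0.03-0.19j],  [(0.16-0.22j), 0.17+0.40j, 0.11j]] + [[0.01+0.00j, (0.09+0j), 0.17-0.00j], [(-0.01-0j), (-0.09-0j), -0.17+0.00j], [(0.07+0j), (0.48+0j), (0.92-0j)]]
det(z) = 1.14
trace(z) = -1.24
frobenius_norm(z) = 2.42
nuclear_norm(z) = 3.74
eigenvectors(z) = [[(-0.76+0j),  -0.76-0.00j,  0.17+0.00j], [-0.27-0.49j,  -0.27+0.49j,  -0.17+0.00j], [(0.2+0.26j),  (0.2-0.26j),  (0.97+0j)]]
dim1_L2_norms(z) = [1.78, 1.01, 1.29]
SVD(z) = [[-0.81, -0.58, -0.05],  [0.33, -0.53, 0.78],  [-0.48, 0.62, 0.62]] @ diag([1.9857738123330957, 1.3202835010554232, 0.43663925967887635]) @ [[0.35, -0.79, -0.50], [0.93, 0.24, 0.27], [-0.09, -0.56, 0.82]]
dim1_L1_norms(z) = [2.96, 1.56, 2.13]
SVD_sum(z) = [[-0.56, 1.28, 0.80], [0.23, -0.52, -0.33], [-0.34, 0.76, 0.48]] + [[-0.72, -0.19, -0.21], [-0.65, -0.17, -0.19], [0.76, 0.20, 0.22]] + [[0.00, 0.01, -0.02], [-0.03, -0.19, 0.28], [-0.02, -0.15, 0.22]]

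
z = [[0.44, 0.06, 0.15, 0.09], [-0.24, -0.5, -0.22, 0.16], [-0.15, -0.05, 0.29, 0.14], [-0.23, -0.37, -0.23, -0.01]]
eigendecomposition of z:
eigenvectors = [[-0.26-0.51j, (-0.26+0.51j), (-0.12+0.01j), -0.12-0.01j], [(-0.12+0.2j), -0.12-0.20j, 0.60-0.17j, 0.60+0.17j], [(0.75+0j), (0.75-0j), (-0.18-0.05j), -0.18+0.05j], [-0.14+0.18j, (-0.14-0.18j), (0.75+0j), 0.75-0.00j]]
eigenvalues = [(0.32+0.12j), (0.32-0.12j), (-0.21+0.1j), (-0.21-0.1j)]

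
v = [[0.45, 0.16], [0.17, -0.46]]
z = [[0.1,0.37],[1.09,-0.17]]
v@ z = [[0.22, 0.14], [-0.48, 0.14]]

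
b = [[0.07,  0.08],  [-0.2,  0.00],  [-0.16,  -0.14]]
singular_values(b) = [0.29, 0.11]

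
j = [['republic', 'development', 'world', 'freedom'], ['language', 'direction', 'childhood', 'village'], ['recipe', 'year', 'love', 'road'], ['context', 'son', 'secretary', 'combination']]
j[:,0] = ['republic', 'language', 'recipe', 'context']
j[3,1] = 'son'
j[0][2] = 'world'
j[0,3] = 'freedom'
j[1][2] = 'childhood'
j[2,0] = 'recipe'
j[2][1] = 'year'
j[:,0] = ['republic', 'language', 'recipe', 'context']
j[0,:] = ['republic', 'development', 'world', 'freedom']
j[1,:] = ['language', 'direction', 'childhood', 'village']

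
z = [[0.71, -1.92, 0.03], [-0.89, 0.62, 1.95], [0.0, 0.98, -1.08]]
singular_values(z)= [2.53, 2.21, 0.0]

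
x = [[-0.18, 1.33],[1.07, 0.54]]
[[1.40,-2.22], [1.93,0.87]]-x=[[1.58, -3.55], [0.86, 0.33]]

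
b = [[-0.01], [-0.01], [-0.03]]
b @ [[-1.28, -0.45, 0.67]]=[[0.01,0.00,-0.01], [0.01,0.0,-0.01], [0.04,0.01,-0.02]]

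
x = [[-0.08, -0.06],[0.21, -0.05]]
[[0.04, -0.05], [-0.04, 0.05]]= x @ [[-0.27, 0.34], [-0.31, 0.41]]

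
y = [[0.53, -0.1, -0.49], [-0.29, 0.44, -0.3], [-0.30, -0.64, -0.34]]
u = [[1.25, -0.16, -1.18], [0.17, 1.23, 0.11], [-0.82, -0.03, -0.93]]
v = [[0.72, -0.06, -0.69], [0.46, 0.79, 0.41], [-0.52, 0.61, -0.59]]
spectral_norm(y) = 0.83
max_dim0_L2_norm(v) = 1.0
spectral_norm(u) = 1.73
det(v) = -1.00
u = v + y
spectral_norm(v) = 1.00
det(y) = -0.34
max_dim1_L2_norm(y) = 0.78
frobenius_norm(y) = 1.23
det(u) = -2.62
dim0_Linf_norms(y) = [0.53, 0.64, 0.49]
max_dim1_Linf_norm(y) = 0.64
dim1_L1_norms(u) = [2.59, 1.51, 1.78]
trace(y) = 0.63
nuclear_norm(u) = 4.20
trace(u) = 1.55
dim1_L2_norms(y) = [0.73, 0.61, 0.78]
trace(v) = 0.92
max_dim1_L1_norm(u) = 2.59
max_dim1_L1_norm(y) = 1.28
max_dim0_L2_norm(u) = 1.51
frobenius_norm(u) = 2.46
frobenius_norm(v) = 1.73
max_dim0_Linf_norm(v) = 0.79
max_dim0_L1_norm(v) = 1.7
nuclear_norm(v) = 3.00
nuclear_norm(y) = 2.11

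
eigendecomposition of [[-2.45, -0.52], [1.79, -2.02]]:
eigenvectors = [[0.11-0.46j, 0.11+0.46j],[(-0.88+0j), -0.88-0.00j]]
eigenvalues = [(-2.24+0.94j), (-2.24-0.94j)]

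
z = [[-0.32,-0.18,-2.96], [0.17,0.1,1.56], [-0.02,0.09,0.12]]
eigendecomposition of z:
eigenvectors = [[0.88,-0.92,-0.87],[-0.46,-0.36,0.46],[0.09,0.12,0.19]]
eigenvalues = [-0.53, 0.0, 0.43]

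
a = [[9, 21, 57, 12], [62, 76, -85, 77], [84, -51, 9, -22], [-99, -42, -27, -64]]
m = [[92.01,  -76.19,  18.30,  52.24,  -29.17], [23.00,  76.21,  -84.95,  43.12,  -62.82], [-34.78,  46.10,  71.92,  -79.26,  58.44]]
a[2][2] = 9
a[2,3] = -22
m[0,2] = 18.3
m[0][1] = -76.19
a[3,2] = -27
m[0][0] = 92.01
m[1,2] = -84.95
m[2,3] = -79.26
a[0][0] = 9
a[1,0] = 62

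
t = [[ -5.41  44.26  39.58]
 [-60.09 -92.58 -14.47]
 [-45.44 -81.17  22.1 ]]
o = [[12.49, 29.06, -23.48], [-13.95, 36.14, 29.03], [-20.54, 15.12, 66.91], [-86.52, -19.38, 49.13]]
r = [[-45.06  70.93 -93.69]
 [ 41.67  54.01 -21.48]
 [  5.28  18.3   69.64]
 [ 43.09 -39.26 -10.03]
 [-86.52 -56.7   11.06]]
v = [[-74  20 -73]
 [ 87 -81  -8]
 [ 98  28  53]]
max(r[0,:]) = 70.93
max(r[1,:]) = 54.01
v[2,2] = 53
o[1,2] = 29.03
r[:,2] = [-93.69, -21.48, 69.64, -10.03, 11.06]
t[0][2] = 39.58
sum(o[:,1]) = 60.94000000000001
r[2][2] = 69.64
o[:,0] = [12.49, -13.95, -20.54, -86.52]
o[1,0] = -13.95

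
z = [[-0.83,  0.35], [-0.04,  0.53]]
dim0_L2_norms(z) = [0.83, 0.64]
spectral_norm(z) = 0.94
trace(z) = -0.30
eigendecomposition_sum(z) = [[-0.83, 0.21],[-0.02, 0.01]] + [[-0.0, 0.14], [-0.02, 0.52]]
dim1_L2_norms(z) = [0.9, 0.53]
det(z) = -0.43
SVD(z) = [[-0.94, -0.34],[-0.34, 0.94]] @ diag([0.94346004584327, 0.45142346183756843]) @ [[0.84,-0.54], [0.54,0.84]]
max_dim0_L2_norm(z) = 0.83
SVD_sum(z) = [[-0.75, 0.48],[-0.27, 0.17]] + [[-0.08, -0.13],[0.23, 0.36]]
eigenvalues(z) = [-0.82, 0.52]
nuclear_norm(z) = 1.39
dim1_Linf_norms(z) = [0.83, 0.53]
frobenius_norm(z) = 1.05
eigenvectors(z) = [[-1.00, -0.25], [-0.03, -0.97]]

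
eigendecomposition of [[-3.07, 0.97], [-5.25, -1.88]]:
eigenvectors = [[(-0.1+0.38j),(-0.1-0.38j)],[(-0.92+0j),(-0.92-0j)]]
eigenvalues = [(-2.48+2.18j), (-2.48-2.18j)]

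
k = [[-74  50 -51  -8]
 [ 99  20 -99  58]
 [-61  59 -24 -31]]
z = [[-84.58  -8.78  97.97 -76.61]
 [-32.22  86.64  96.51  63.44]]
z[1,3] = 63.44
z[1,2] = 96.51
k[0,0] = -74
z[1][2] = 96.51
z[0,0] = -84.58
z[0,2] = 97.97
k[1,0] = 99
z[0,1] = -8.78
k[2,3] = -31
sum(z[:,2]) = 194.48000000000002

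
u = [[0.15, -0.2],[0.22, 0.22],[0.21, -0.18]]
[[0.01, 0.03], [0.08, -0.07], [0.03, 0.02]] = u @ [[0.25, -0.10], [0.13, -0.24]]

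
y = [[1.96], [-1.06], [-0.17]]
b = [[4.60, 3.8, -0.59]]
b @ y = [[5.09]]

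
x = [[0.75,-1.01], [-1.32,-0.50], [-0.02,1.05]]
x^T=[[0.75, -1.32, -0.02], [-1.01, -0.50, 1.05]]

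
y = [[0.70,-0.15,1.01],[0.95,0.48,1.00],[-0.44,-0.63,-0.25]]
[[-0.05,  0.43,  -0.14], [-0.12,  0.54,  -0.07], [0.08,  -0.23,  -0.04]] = y@[[-0.17,0.2,-0.21], [-0.04,0.11,0.19], [0.06,0.3,0.04]]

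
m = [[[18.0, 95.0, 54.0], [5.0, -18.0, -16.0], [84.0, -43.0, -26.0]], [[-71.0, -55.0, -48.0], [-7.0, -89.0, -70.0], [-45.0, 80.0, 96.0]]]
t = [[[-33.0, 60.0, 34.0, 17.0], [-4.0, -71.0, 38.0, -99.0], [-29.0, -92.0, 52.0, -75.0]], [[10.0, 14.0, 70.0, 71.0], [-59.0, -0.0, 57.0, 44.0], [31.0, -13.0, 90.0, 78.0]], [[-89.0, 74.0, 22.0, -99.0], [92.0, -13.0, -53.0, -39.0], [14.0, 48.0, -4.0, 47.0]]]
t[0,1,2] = 38.0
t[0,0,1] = 60.0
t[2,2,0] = 14.0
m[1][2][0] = -45.0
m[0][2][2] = -26.0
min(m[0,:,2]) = -26.0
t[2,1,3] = -39.0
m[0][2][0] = 84.0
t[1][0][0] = 10.0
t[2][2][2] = -4.0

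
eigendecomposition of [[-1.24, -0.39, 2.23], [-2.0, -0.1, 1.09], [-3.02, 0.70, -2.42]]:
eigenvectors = [[0.08+0.58j, (0.08-0.58j), -0.06+0.00j], [-0.13+0.49j, -0.13-0.49j, -0.98+0.00j], [(-0.63+0j), -0.63-0.00j, -0.21+0.00j]]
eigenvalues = [(-1.88+2.24j), (-1.88-2.24j), 0j]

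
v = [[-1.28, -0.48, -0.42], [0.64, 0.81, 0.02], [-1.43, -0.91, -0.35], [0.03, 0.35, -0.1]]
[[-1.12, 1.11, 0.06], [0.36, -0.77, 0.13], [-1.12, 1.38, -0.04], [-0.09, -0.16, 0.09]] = v @ [[0.66, -0.38, -0.26], [-0.09, -0.63, 0.36], [0.75, -0.76, 0.25]]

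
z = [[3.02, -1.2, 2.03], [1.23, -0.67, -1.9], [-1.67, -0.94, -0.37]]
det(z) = -13.62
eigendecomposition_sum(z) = [[(1.51+0.4j), (-0.61+0.62j), 1.01-1.00j], [0.68-0.83j, (0.22+0.56j), -0.34-0.92j], [(-0.79+0.71j), (-0.13-0.58j), 0.19+0.95j]] + [[1.51-0.40j,  -0.61-0.62j,  1.01+1.00j], [(0.68+0.83j),  (0.22-0.56j),  (-0.34+0.92j)], [-0.79-0.71j,  -0.13+0.58j,  0.19-0.95j]] + [[-0j,(0.01+0j),(0.01-0j)], [(-0.14+0j),-1.11-0.00j,-1.22+0.00j], [-0.09+0.00j,(-0.68-0j),-0.76+0.00j]]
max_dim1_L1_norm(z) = 6.25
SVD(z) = [[-0.93, 0.12, 0.34], [-0.08, -0.99, 0.13], [0.35, 0.09, 0.93]] @ diag([4.059455683753327, 2.3578052217874856, 1.4226995774774365]) @ [[-0.86,  0.21,  -0.46], [-0.43,  0.18,  0.88], [-0.27,  -0.96,  0.07]]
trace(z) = 1.98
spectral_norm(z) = 4.06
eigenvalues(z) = [(1.92+1.91j), (1.92-1.91j), (-1.86+0j)]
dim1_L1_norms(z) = [6.25, 3.8, 2.98]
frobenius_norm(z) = 4.91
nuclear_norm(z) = 7.84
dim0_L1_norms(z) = [5.92, 2.81, 4.3]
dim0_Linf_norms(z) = [3.02, 1.2, 2.03]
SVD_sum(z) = [[3.27, -0.79, 1.75],[0.28, -0.07, 0.15],[-1.22, 0.3, -0.65]] + [[-0.12, 0.05, 0.25], [1.0, -0.43, -2.06], [-0.09, 0.04, 0.19]] + [[-0.13, -0.46, 0.03],  [-0.05, -0.17, 0.01],  [-0.36, -1.27, 0.09]]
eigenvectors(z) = [[0.72+0.00j, 0.72-0.00j, -0.01+0.00j], [0.21-0.45j, (0.21+0.45j), 0.85+0.00j], [(-0.27+0.41j), (-0.27-0.41j), (0.53+0j)]]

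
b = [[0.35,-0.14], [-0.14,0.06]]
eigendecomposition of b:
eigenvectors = [[0.93,0.37], [-0.37,0.93]]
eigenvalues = [0.41, 0.0]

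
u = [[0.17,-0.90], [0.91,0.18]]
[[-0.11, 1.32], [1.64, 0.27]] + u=[[0.06, 0.42], [2.55, 0.45]]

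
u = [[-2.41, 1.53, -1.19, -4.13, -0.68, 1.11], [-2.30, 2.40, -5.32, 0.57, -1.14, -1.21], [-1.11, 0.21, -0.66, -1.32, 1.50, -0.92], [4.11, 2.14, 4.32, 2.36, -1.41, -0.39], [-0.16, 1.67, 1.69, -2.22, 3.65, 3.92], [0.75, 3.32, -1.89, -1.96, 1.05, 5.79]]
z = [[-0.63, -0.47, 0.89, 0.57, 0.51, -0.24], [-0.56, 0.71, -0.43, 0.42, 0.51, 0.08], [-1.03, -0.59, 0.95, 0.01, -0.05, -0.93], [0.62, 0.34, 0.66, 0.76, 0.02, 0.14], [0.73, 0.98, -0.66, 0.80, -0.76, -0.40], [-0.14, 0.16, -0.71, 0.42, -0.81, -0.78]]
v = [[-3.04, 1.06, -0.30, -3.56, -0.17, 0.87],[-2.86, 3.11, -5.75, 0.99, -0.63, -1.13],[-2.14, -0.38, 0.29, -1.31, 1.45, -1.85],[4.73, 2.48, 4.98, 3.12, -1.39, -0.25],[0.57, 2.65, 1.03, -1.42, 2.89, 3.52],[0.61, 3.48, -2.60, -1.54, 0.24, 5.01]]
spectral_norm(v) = 10.33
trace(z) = 0.25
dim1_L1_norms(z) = [3.31, 2.71, 3.56, 2.54, 4.33, 3.02]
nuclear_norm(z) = 7.46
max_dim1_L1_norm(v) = 16.95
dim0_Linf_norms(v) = [4.73, 3.48, 5.75, 3.56, 2.89, 5.01]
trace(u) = 11.13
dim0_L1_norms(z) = [3.71, 3.25, 4.3, 2.98, 2.66, 2.57]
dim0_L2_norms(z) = [1.65, 1.47, 1.8, 1.38, 1.33, 1.31]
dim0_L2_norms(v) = [6.71, 6.02, 8.12, 5.43, 3.59, 6.56]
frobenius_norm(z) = 3.68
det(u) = -2688.73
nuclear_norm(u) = 30.34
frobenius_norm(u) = 14.77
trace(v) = 11.38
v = z + u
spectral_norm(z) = 2.57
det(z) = 0.16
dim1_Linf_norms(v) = [3.56, 5.75, 2.14, 4.98, 3.52, 5.01]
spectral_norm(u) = 9.85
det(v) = -1525.56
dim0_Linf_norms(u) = [4.11, 3.32, 5.32, 4.13, 3.65, 5.79]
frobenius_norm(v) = 15.25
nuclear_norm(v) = 31.19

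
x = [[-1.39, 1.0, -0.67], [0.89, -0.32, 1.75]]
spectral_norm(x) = 2.53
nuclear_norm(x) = 3.49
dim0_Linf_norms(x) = [1.39, 1.0, 1.75]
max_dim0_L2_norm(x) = 1.87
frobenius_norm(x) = 2.71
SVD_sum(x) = [[-1.06,0.61,-1.17], [1.18,-0.67,1.3]] + [[-0.33, 0.39, 0.5],[-0.29, 0.35, 0.45]]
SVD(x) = [[-0.67, 0.74], [0.74, 0.67]] @ diag([2.532538525670534, 0.9613784977804108]) @ [[0.63,-0.36,0.69],[-0.46,0.55,0.70]]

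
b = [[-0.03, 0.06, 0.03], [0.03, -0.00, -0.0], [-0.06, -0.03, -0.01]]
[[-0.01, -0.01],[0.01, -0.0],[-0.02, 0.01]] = b @ [[0.34, -0.03], [0.13, -0.23], [-0.17, 0.1]]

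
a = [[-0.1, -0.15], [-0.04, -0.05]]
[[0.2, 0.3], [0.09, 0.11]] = a @[[-3.78, -1.51], [1.16, -0.98]]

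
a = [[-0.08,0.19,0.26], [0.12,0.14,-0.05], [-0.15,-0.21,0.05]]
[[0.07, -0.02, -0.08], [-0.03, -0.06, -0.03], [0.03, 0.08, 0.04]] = a @ [[-0.2,-0.01,-0.18], [0.03,-0.33,-0.15], [0.18,0.16,-0.27]]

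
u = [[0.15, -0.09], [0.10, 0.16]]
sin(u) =[[0.15, -0.09], [0.10, 0.16]]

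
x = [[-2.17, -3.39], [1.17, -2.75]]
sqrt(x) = [[0.83, -2.88],  [0.99, 0.34]]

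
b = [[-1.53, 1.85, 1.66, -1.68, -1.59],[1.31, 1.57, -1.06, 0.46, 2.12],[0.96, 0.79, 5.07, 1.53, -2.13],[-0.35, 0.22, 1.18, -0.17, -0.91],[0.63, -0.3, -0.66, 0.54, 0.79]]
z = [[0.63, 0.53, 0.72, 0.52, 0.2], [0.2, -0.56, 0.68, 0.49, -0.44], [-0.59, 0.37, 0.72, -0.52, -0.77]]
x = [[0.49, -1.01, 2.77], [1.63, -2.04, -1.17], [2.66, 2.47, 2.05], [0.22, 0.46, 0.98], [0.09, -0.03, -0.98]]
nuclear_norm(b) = 12.69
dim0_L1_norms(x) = [5.09, 6.01, 7.95]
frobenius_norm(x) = 6.06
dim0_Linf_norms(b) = [1.53, 1.85, 5.07, 1.68, 2.13]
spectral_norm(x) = 4.65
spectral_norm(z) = 1.41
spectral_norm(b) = 6.56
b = x @ z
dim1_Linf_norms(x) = [2.77, 2.04, 2.66, 0.98, 0.98]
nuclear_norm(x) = 10.13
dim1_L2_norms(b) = [3.72, 3.16, 5.84, 1.56, 1.36]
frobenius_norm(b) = 7.89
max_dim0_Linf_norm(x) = 2.77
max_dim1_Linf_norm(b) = 5.07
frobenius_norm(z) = 2.15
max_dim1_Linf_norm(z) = 0.77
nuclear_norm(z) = 3.66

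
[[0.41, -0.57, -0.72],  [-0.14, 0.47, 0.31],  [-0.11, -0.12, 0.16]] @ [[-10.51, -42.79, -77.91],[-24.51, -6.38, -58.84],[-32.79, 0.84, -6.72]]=[[33.27,-14.51,6.43], [-20.21,3.25,-18.83], [-1.15,5.61,14.56]]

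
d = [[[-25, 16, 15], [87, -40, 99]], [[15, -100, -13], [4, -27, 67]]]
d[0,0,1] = 16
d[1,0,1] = -100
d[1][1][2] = 67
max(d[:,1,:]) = 99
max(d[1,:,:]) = 67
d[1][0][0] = 15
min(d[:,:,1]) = -100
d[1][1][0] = 4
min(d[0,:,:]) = -40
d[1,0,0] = 15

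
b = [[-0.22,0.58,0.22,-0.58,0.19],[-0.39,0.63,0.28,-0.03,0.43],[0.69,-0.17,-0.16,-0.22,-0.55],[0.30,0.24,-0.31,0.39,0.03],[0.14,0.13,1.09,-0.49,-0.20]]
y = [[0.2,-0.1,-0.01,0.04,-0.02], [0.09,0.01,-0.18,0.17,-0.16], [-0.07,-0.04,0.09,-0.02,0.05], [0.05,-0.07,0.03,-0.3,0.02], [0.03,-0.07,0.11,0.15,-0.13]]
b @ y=[[-0.03, 0.05, -0.08, 0.29, -0.11], [-0.03, 0.01, -0.04, 0.16, -0.14], [0.11, -0.01, -0.06, -0.01, 0.07], [0.12, -0.04, -0.06, -0.05, -0.06], [-0.07, -0.01, 0.04, 0.12, 0.05]]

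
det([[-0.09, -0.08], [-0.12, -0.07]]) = -0.003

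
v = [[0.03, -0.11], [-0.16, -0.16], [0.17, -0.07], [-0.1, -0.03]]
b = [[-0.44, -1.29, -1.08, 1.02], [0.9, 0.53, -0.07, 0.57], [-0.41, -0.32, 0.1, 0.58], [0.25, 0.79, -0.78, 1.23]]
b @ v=[[-0.09, 0.30], [-0.13, -0.2], [-0.00, 0.07], [-0.37, -0.14]]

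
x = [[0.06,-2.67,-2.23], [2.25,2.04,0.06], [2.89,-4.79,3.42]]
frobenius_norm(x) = 8.02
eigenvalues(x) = [(0.72+3.69j), (0.72-3.69j), (4.08+0j)]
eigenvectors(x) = [[(0.03-0.65j), (0.03+0.65j), (-0.3+0j)], [-0.35+0.12j, -0.35-0.12j, (-0.3+0j)], [-0.66+0.00j, -0.66-0.00j, 0.90+0.00j]]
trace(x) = 5.52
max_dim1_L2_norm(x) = 6.56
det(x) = 57.70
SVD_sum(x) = [[0.47,-0.98,0.53],[-0.29,0.61,-0.33],[2.52,-5.27,2.86]] + [[-1.48,-1.73,-1.88], [1.18,1.38,1.50], [0.41,0.48,0.52]] + [[1.07, 0.04, -0.88],[1.36, 0.05, -1.11],[-0.04, -0.00, 0.03]]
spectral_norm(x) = 6.66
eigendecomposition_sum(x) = [[-0.10+1.81j,-2.07-0.28j,(-0.73+0.5j)], [0.99-0.32j,0.28+1.16j,(0.42+0.29j)], [1.85+0.02j,(-0.19+2.11j),(0.55+0.72j)]] + [[(-0.1-1.81j), (-2.07+0.28j), -0.73-0.50j], [(0.99+0.32j), 0.28-1.16j, 0.42-0.29j], [(1.85-0.02j), -0.19-2.11j, (0.55-0.72j)]] + [[0.27+0.00j, 1.46+0.00j, (-0.77-0j)], [0.27+0.00j, (1.49+0j), (-0.78-0j)], [(-0.8-0j), -4.41-0.00j, (2.32+0j)]]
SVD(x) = [[-0.18, 0.76, -0.62], [0.11, -0.61, -0.78], [-0.98, -0.21, 0.02]] @ diag([6.658528237079665, 3.8698078315156, 2.2392608296385017]) @ [[-0.39, 0.81, -0.44], [-0.50, -0.59, -0.64], [-0.77, -0.03, 0.63]]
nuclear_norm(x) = 12.77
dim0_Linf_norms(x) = [2.89, 4.79, 3.42]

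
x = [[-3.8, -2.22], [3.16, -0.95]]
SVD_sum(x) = [[-4.1, -1.11],  [2.70, 0.73]] + [[0.30, -1.11],[0.46, -1.68]]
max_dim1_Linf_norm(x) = 3.8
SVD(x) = [[-0.83, 0.55], [0.55, 0.83]] @ diag([5.088923635669228, 2.087907141212724]) @ [[0.97,0.26],[0.26,-0.97]]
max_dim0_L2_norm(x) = 4.94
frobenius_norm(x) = 5.50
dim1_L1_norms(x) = [6.02, 4.11]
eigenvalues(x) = [(-2.38+2.23j), (-2.38-2.23j)]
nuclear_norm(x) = 7.18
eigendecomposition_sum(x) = [[-1.90+0.36j, -1.11-1.18j], [(1.58+1.68j), (-0.47+1.87j)]] + [[-1.90-0.36j, -1.11+1.18j],  [1.58-1.68j, (-0.47-1.87j)]]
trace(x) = -4.75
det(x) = 10.63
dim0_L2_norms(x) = [4.94, 2.41]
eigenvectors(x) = [[0.35-0.54j, (0.35+0.54j)], [(-0.77+0j), -0.77-0.00j]]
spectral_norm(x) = 5.09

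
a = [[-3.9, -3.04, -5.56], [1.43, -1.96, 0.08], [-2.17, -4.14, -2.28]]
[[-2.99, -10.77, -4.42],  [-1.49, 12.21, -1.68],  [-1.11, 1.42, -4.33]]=a @ [[-0.91, 4.53, 0.00], [0.14, -2.91, 0.87], [1.10, 0.35, 0.32]]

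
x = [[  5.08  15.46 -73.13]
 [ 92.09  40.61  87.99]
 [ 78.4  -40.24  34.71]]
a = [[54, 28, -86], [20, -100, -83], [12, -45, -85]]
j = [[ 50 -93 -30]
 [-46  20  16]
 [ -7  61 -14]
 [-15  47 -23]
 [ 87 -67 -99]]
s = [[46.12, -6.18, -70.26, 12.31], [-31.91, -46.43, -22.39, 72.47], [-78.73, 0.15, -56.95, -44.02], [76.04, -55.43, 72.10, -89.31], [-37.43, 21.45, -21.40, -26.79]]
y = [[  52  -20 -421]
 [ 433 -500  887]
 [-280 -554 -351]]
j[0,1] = -93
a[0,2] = -86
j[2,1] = 61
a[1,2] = -83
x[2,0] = 78.4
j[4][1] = -67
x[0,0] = 5.08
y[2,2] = -351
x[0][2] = -73.13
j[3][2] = -23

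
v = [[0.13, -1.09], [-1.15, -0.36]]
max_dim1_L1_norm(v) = 1.51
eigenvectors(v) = [[0.77, 0.62], [-0.64, 0.79]]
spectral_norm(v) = 1.27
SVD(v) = [[0.52, 0.85], [0.85, -0.52]] @ diag([1.265332398031191, 1.0276351115510969]) @ [[-0.72,-0.69],[0.69,-0.72]]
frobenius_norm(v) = 1.63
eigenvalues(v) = [1.03, -1.26]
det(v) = -1.30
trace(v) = -0.23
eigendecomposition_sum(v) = [[0.63, -0.49],[-0.52, 0.41]] + [[-0.5, -0.60], [-0.63, -0.77]]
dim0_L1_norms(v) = [1.28, 1.45]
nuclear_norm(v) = 2.29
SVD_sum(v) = [[-0.48,  -0.46], [-0.78,  -0.75]] + [[0.61, -0.63],[-0.37, 0.39]]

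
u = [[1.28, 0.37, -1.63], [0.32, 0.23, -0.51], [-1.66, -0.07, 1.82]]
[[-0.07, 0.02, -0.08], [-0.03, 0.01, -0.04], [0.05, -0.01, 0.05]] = u@ [[0.07,-0.04,0.09], [-0.04,0.02,-0.04], [0.09,-0.04,0.11]]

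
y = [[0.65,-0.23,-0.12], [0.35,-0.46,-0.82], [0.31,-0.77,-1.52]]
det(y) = -0.005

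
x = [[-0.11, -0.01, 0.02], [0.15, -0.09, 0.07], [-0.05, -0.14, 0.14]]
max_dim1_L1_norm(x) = 0.33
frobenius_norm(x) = 0.30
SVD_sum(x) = [[-0.00, 0.01, -0.01], [0.04, -0.11, 0.10], [0.05, -0.12, 0.11]] + [[-0.11, -0.02, 0.03], [0.11, 0.02, -0.03], [-0.10, -0.02, 0.03]] + [[-0.00, -0.00, -0.00], [-0.0, -0.00, -0.0], [0.0, 0.0, 0.0]]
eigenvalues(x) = [-0.11, -0.01, 0.06]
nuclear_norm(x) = 0.42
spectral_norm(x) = 0.23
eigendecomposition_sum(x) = [[-0.09, 0.0, 0.01], [0.26, -0.01, -0.02], [0.13, -0.00, -0.01]] + [[-0.00, -0.0, 0.00], [-0.03, -0.02, 0.01], [-0.03, -0.01, 0.01]] + [[-0.01, -0.01, 0.01],[-0.09, -0.07, 0.08],[-0.15, -0.12, 0.14]]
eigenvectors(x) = [[-0.31, 0.07, 0.07], [0.86, 0.71, 0.49], [0.42, 0.7, 0.87]]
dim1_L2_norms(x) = [0.11, 0.19, 0.2]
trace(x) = -0.06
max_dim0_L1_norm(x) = 0.31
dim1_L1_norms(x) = [0.14, 0.31, 0.33]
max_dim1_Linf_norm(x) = 0.15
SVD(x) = [[0.05, 0.59, -0.81], [-0.65, -0.6, -0.47], [-0.76, 0.55, 0.36]] @ diag([0.23212952108120716, 0.18951234790280197, 0.000977463542426]) @ [[-0.28, 0.71, -0.65], [-0.96, -0.15, 0.25], [0.08, 0.69, 0.72]]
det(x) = 0.00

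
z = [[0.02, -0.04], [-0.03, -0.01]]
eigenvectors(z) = [[0.87, 0.60], [-0.49, 0.8]]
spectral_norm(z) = 0.05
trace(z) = 0.01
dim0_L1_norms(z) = [0.05, 0.05]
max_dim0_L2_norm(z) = 0.04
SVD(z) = [[0.98, -0.19], [-0.19, -0.98]] @ diag([0.04514993334118502, 0.03100779771745406]) @ [[0.56, -0.83], [0.83, 0.56]]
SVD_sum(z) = [[0.02, -0.04], [-0.0, 0.01]] + [[-0.00,-0.00], [-0.03,-0.02]]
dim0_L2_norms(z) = [0.04, 0.04]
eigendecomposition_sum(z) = [[0.03, -0.02], [-0.02, 0.01]] + [[-0.01, -0.02], [-0.01, -0.02]]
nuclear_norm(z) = 0.08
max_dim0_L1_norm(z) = 0.05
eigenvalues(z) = [0.04, -0.03]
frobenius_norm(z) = 0.05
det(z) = -0.00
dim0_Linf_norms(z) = [0.03, 0.04]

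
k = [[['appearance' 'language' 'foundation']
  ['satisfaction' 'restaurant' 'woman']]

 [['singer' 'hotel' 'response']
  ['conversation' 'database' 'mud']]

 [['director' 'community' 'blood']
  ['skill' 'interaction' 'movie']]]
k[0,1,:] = ['satisfaction', 'restaurant', 'woman']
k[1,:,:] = [['singer', 'hotel', 'response'], ['conversation', 'database', 'mud']]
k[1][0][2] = 'response'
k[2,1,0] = 'skill'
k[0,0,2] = 'foundation'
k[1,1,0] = 'conversation'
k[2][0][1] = 'community'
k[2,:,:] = [['director', 'community', 'blood'], ['skill', 'interaction', 'movie']]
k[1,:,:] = [['singer', 'hotel', 'response'], ['conversation', 'database', 'mud']]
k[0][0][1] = 'language'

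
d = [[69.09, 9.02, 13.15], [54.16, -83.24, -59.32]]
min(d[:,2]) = -59.32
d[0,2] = 13.15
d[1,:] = [54.16, -83.24, -59.32]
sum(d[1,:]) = -88.4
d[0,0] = 69.09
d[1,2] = -59.32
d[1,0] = 54.16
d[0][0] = 69.09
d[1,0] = 54.16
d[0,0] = 69.09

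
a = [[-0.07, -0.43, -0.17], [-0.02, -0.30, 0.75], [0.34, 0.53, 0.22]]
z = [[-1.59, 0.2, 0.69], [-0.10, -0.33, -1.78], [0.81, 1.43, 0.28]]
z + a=[[-1.66, -0.23, 0.52], [-0.12, -0.63, -1.03], [1.15, 1.96, 0.50]]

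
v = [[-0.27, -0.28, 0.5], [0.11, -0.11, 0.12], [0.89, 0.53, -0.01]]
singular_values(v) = [1.12, 0.49, 0.12]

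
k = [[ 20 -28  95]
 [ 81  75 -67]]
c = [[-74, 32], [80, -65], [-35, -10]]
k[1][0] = 81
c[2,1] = -10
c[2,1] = -10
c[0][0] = -74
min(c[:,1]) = -65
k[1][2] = -67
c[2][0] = -35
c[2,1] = -10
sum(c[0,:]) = -42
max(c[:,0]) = 80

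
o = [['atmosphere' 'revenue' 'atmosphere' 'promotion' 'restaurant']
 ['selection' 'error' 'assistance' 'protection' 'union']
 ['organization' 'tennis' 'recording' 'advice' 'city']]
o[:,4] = ['restaurant', 'union', 'city']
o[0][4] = 'restaurant'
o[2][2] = 'recording'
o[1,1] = 'error'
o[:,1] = ['revenue', 'error', 'tennis']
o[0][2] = 'atmosphere'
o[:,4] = ['restaurant', 'union', 'city']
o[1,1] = 'error'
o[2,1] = 'tennis'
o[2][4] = 'city'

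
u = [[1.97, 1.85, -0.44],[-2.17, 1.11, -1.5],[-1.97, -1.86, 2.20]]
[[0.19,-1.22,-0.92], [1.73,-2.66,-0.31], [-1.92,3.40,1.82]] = u@[[-0.12, 0.12, -0.26], [-0.00, -0.49, -0.1], [-0.98, 1.24, 0.51]]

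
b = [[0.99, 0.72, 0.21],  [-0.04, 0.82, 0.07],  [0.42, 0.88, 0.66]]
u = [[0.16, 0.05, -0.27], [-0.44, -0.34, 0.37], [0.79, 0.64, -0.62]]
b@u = [[0.01, -0.06, -0.13],  [-0.31, -0.24, 0.27],  [0.20, 0.14, -0.2]]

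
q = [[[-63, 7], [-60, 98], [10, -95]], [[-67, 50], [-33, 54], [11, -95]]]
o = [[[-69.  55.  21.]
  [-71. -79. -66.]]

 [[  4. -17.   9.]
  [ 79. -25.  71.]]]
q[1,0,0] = -67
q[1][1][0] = -33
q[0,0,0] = -63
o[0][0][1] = 55.0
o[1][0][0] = 4.0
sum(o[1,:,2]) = 80.0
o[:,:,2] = [[21.0, -66.0], [9.0, 71.0]]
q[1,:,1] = [50, 54, -95]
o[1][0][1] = -17.0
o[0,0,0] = -69.0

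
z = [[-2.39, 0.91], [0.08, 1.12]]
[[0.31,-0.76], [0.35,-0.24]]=z @ [[-0.01, 0.23], [0.31, -0.23]]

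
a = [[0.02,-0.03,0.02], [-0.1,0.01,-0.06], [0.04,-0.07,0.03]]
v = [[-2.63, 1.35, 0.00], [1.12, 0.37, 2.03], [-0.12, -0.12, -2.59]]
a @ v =[[-0.09, 0.01, -0.11], [0.28, -0.12, 0.18], [-0.19, 0.02, -0.22]]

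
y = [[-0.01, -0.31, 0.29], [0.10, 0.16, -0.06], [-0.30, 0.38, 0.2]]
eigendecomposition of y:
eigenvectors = [[-0.07+0.68j, -0.07-0.68j, 0.53+0.00j], [0.16-0.13j, (0.16+0.13j), 0.38+0.00j], [-0.70+0.00j, -0.70-0.00j, 0.76+0.00j]]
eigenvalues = [(0.08+0.36j), (0.08-0.36j), (0.18+0j)]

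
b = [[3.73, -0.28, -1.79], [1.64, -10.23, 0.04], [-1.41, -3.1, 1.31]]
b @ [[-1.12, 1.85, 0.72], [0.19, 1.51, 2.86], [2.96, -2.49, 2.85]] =[[-9.53, 10.93, -3.22], [-3.66, -12.51, -27.96], [4.87, -10.55, -6.15]]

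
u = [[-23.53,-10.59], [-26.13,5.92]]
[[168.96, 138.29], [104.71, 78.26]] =u @ [[-5.07, -3.96],[-4.69, -4.26]]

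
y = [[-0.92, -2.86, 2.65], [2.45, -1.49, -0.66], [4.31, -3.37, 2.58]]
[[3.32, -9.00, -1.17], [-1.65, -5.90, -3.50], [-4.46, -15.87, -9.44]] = y@[[-1.62, -1.07, -1.58], [-1.26, 2.62, 0.13], [-0.67, -0.94, -0.85]]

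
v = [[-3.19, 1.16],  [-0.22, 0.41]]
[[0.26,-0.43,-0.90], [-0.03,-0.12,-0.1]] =v@[[-0.14, 0.04, 0.24],[-0.16, -0.26, -0.12]]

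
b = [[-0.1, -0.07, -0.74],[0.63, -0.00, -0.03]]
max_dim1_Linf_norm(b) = 0.74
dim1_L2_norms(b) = [0.75, 0.63]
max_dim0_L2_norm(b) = 0.74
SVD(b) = [[-0.97, 0.23], [0.23, 0.97]] @ diag([0.7563418578497462, 0.623094691089881]) @ [[0.32, 0.09, 0.94], [0.95, -0.03, -0.32]]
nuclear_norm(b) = 1.38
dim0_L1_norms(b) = [0.73, 0.07, 0.77]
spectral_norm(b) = 0.76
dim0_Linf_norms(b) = [0.63, 0.07, 0.74]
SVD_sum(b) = [[-0.23, -0.07, -0.69], [0.05, 0.02, 0.16]] + [[0.13,-0.00,-0.05], [0.58,-0.02,-0.19]]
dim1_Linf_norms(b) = [0.74, 0.63]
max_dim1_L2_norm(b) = 0.75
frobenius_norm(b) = 0.98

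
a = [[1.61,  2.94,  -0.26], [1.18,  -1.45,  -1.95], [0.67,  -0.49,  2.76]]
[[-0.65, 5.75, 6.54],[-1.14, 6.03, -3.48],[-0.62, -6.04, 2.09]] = a@[[-0.75, 1.85, 0.81], [0.19, 0.72, 1.86], [-0.01, -2.51, 0.89]]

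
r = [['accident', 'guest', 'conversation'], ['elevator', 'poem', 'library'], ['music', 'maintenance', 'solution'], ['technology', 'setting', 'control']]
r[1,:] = ['elevator', 'poem', 'library']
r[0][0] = 'accident'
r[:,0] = ['accident', 'elevator', 'music', 'technology']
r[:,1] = ['guest', 'poem', 'maintenance', 'setting']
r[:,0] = ['accident', 'elevator', 'music', 'technology']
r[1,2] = 'library'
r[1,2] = 'library'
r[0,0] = 'accident'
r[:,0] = ['accident', 'elevator', 'music', 'technology']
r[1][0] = 'elevator'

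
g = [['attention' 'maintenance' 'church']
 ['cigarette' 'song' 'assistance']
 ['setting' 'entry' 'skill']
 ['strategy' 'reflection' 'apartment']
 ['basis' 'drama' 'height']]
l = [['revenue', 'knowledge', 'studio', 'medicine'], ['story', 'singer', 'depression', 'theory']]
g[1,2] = 'assistance'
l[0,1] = 'knowledge'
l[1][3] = 'theory'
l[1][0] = 'story'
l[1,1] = 'singer'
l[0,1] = 'knowledge'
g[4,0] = 'basis'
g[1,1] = 'song'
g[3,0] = 'strategy'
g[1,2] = 'assistance'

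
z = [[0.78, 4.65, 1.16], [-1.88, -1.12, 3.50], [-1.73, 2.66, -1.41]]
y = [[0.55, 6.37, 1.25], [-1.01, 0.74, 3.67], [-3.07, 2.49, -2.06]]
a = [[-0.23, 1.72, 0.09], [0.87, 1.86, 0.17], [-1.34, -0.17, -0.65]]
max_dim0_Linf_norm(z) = 4.65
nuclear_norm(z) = 12.00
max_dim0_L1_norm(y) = 9.6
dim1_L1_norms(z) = [6.59, 6.5, 5.8]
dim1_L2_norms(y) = [6.51, 3.88, 4.46]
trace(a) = 0.98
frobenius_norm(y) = 8.79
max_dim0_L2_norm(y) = 6.88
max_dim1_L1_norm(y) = 8.17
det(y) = -91.19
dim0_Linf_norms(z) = [1.88, 4.65, 3.5]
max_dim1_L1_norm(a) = 2.9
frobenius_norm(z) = 7.26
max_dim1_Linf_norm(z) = 4.65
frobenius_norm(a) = 3.08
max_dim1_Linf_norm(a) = 1.86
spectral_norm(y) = 6.99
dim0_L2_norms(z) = [2.67, 5.47, 3.95]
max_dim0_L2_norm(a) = 2.54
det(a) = 1.06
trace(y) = -0.77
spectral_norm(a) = 2.66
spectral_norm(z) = 5.52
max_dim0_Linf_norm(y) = 6.37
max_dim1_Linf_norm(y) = 6.37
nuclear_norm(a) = 4.46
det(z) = -54.56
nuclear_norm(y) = 14.38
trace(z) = -1.75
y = a + z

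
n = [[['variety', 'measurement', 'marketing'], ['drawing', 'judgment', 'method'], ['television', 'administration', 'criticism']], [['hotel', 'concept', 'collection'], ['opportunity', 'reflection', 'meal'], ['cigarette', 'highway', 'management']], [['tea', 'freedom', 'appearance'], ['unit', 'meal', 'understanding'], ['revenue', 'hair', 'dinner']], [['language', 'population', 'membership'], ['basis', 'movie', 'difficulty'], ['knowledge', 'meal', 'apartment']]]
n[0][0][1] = 'measurement'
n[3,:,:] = [['language', 'population', 'membership'], ['basis', 'movie', 'difficulty'], ['knowledge', 'meal', 'apartment']]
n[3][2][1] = 'meal'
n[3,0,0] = 'language'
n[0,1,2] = 'method'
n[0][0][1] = 'measurement'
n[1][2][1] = 'highway'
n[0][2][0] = 'television'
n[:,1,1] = ['judgment', 'reflection', 'meal', 'movie']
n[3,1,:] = ['basis', 'movie', 'difficulty']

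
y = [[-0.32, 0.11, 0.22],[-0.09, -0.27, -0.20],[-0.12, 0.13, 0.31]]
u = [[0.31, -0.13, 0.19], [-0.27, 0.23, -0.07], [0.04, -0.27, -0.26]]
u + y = [[-0.01, -0.02, 0.41],  [-0.36, -0.04, -0.27],  [-0.08, -0.14, 0.05]]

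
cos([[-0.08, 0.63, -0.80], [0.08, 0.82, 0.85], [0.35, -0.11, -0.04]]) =[[1.12, -0.26, -0.32], [-0.17, 0.71, -0.28], [0.03, -0.07, 1.19]]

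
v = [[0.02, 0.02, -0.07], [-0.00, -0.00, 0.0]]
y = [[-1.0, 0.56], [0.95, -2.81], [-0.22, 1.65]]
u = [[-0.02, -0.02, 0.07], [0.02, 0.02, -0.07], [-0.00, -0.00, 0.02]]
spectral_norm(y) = 3.49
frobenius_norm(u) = 0.11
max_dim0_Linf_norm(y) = 2.81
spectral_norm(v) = 0.08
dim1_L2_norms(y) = [1.15, 2.97, 1.66]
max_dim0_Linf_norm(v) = 0.07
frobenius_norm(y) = 3.59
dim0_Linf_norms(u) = [0.02, 0.02, 0.07]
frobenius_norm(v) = 0.08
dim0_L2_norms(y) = [1.4, 3.31]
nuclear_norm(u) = 0.12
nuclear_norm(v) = 0.08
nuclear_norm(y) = 4.32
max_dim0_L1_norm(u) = 0.16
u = y @ v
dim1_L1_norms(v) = [0.11, 0.0]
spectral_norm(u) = 0.11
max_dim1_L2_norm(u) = 0.08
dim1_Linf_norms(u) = [0.07, 0.07, 0.02]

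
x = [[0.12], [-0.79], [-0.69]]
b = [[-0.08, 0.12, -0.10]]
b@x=[[-0.04]]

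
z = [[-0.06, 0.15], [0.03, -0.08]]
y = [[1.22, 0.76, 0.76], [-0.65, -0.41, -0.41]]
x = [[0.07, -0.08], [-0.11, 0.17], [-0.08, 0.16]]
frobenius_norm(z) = 0.18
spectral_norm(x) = 0.29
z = y @ x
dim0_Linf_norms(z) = [0.06, 0.15]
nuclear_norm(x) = 0.31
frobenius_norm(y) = 1.84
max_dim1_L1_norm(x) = 0.28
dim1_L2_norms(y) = [1.63, 0.87]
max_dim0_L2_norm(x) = 0.25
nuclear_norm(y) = 1.85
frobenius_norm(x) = 0.29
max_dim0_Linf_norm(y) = 1.22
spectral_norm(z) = 0.18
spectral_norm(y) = 1.84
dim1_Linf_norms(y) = [1.22, 0.65]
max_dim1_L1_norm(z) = 0.21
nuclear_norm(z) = 0.18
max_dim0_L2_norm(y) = 1.38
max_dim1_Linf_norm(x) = 0.17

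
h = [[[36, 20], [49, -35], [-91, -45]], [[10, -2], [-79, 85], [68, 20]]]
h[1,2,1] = 20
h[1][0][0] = 10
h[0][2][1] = -45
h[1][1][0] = -79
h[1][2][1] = 20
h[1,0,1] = -2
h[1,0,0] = 10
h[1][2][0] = 68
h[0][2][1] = -45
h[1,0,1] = -2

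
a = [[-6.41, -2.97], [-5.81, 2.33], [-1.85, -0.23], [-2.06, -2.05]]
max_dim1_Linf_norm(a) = 6.41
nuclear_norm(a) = 13.28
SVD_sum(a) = [[-6.71,-1.04], [-5.32,-0.82], [-1.84,-0.28], [-2.32,-0.36]] + [[0.3, -1.93], [-0.49, 3.15], [-0.01, 0.05], [0.26, -1.69]]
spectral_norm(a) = 9.17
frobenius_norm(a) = 10.05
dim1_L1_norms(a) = [9.38, 8.14, 2.08, 4.11]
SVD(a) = [[-0.74, 0.47], [-0.59, -0.78], [-0.2, -0.01], [-0.26, 0.42]] @ diag([9.169569450314976, 4.115154443742099]) @ [[0.99, 0.15], [0.15, -0.99]]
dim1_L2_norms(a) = [7.06, 6.26, 1.86, 2.91]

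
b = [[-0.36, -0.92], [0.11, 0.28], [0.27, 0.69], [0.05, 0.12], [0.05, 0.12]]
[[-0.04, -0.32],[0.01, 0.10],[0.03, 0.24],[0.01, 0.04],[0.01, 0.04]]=b @[[0.22, 0.38], [-0.04, 0.20]]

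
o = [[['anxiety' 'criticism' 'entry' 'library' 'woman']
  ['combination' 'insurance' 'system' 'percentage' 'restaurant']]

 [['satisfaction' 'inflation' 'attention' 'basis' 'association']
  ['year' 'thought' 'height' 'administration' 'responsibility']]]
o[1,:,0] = ['satisfaction', 'year']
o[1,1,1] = 'thought'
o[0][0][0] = 'anxiety'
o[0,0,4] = 'woman'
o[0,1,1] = 'insurance'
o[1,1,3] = 'administration'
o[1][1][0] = 'year'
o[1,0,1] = 'inflation'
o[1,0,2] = 'attention'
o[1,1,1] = 'thought'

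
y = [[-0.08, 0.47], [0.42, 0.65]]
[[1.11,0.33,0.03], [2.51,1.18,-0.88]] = y @ [[1.84, 1.35, -1.74], [2.67, 0.94, -0.23]]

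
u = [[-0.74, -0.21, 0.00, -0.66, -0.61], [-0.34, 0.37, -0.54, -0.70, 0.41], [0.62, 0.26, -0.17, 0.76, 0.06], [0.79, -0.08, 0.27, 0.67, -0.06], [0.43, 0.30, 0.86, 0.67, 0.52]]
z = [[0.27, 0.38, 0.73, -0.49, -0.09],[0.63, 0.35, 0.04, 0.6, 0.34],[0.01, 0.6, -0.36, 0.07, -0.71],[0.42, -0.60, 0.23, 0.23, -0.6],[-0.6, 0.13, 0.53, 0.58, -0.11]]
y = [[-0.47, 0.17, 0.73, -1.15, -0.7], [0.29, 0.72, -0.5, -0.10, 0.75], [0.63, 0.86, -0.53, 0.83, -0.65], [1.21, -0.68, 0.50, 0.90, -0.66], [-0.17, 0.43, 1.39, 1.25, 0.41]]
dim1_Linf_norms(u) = [0.74, 0.7, 0.76, 0.79, 0.86]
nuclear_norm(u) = 4.46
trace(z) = 0.38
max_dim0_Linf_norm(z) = 0.73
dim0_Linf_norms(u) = [0.79, 0.37, 0.86, 0.76, 0.61]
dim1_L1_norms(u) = [2.22, 2.36, 1.87, 1.87, 2.78]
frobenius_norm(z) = 2.24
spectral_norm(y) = 2.39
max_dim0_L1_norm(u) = 3.46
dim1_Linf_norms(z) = [0.73, 0.63, 0.71, 0.6, 0.6]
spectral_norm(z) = 1.01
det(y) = 5.61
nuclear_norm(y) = 7.76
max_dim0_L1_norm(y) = 4.23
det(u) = 0.09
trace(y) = 1.03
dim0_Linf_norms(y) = [1.21, 0.86, 1.39, 1.25, 0.75]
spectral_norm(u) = 2.18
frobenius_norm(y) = 3.72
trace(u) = 0.65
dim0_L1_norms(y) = [2.77, 2.86, 3.65, 4.23, 3.17]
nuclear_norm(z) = 5.00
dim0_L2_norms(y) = [1.48, 1.39, 1.8, 2.1, 1.44]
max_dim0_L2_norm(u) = 1.55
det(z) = 1.00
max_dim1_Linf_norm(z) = 0.73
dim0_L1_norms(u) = [2.92, 1.22, 1.84, 3.46, 1.66]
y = u + z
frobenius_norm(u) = 2.56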